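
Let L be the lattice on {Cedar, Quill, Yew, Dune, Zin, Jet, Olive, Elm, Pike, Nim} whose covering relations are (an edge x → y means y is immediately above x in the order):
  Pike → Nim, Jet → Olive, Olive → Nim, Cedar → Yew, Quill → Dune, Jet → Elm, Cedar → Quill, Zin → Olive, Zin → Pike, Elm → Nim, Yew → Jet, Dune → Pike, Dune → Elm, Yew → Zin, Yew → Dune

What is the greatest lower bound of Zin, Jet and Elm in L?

Common lower bounds of {Zin, Jet, Elm}: Cedar, Yew.
The greatest among these is Yew.

Yew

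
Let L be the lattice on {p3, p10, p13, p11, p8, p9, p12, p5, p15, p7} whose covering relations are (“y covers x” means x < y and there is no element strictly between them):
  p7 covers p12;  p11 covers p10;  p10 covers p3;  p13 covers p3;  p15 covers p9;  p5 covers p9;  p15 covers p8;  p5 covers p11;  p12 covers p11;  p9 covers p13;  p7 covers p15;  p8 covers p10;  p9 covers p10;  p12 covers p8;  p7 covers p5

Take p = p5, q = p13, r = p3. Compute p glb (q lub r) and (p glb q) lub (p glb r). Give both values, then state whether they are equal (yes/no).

p13; p13; yes

q lub r = p13, so p glb (q lub r) = p5 glb p13 = p13.
p glb q = p13 and p glb r = p3, so (p glb q) lub (p glb r) = p13 lub p3 = p13.
Equal: yes.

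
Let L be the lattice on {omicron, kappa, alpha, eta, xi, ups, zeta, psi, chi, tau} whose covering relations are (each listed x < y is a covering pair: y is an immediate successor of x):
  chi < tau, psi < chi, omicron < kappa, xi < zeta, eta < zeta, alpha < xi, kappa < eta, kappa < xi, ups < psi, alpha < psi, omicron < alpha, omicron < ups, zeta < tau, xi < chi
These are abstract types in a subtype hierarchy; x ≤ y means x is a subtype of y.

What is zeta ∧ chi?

Common lower bounds of {zeta, chi}: alpha, kappa, omicron, xi.
The greatest among these is xi.

xi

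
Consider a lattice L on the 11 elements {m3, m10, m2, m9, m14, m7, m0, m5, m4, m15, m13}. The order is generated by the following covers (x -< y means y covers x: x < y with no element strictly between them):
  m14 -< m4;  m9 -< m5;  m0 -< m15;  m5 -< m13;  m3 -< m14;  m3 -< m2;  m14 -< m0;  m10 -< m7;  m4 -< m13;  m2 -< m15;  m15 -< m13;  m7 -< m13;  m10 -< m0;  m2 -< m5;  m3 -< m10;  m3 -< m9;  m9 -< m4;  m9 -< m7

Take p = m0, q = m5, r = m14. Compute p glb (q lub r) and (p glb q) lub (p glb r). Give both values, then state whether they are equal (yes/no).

m0; m14; no

q lub r = m13, so p glb (q lub r) = m0 glb m13 = m0.
p glb q = m3 and p glb r = m14, so (p glb q) lub (p glb r) = m3 lub m14 = m14.
Equal: no.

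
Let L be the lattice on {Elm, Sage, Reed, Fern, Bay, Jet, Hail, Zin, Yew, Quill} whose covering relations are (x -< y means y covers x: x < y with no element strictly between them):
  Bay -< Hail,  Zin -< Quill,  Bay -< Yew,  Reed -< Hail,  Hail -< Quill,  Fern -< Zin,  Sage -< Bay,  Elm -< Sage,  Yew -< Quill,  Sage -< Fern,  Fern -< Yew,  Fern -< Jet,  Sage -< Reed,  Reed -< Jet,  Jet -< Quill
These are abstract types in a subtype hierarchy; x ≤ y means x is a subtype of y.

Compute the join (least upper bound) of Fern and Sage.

Common upper bounds of {Fern, Sage}: Fern, Jet, Quill, Yew, Zin.
The least among these is Fern.

Fern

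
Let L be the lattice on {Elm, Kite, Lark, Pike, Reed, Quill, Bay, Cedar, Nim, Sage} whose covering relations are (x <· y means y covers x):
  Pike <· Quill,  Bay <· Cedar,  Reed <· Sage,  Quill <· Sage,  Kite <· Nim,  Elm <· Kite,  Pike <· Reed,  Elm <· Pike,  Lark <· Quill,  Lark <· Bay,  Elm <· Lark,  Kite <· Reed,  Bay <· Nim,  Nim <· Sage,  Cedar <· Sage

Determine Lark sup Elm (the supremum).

Common upper bounds of {Lark, Elm}: Bay, Cedar, Lark, Nim, Quill, Sage.
The least among these is Lark.

Lark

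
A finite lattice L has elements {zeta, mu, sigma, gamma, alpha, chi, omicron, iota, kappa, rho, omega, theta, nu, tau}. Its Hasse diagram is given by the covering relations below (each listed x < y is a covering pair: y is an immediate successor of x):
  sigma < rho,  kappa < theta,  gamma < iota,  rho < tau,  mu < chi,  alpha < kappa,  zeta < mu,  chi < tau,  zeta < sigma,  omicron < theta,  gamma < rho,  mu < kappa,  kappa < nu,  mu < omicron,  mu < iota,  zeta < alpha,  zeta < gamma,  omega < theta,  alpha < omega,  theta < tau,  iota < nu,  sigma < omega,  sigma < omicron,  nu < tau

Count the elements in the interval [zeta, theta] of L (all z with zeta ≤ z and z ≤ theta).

The interval [zeta, theta] = {alpha, kappa, mu, omega, omicron, sigma, theta, zeta}, which has 8 elements.

8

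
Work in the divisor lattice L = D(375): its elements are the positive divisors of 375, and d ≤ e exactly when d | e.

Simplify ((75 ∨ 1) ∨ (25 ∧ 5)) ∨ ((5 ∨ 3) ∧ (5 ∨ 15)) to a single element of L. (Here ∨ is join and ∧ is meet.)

75 ∨ 1 = 75
25 ∧ 5 = 5
75 ∨ 5 = 75
5 ∨ 3 = 15
5 ∨ 15 = 15
15 ∧ 15 = 15
75 ∨ 15 = 75

75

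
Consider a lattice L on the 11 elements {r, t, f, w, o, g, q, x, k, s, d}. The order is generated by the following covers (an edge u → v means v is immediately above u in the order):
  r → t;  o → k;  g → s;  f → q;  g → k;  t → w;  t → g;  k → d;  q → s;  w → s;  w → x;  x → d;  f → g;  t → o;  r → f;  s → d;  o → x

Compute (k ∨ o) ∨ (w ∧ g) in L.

k

k ∨ o = k
w ∧ g = t
k ∨ t = k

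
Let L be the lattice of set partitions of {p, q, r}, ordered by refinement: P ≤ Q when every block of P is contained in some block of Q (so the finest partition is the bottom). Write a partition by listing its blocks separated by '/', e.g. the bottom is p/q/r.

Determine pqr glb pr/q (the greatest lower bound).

pr/q

The meet (common refinement) of pqr and pr/q intersects blocks pairwise, giving pr/q.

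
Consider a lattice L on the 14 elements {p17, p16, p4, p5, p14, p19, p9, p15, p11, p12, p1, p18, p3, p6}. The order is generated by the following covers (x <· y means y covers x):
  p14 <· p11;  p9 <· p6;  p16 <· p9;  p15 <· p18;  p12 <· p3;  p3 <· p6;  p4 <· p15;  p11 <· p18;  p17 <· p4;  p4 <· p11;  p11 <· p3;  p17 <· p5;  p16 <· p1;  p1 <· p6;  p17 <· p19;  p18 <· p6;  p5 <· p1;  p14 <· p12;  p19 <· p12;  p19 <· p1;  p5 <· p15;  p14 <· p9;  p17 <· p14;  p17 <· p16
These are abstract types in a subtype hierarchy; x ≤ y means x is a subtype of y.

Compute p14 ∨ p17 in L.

p14

p14 ∨ p17 = p14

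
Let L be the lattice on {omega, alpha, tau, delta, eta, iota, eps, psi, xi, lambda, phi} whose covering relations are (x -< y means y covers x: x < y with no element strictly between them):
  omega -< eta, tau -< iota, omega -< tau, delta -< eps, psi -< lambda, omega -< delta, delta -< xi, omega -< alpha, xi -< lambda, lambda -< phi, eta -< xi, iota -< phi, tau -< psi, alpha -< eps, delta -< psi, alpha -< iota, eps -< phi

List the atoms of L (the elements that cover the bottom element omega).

alpha, delta, eta, tau

The atoms are exactly the elements that cover omega: alpha, delta, eta, tau.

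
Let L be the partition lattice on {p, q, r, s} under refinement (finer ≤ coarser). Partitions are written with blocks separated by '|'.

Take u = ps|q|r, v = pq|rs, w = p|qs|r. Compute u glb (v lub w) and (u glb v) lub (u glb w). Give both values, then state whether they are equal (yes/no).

v lub w = pqrs, so u glb (v lub w) = ps|q|r glb pqrs = ps|q|r.
u glb v = p|q|r|s and u glb w = p|q|r|s, so (u glb v) lub (u glb w) = p|q|r|s lub p|q|r|s = p|q|r|s.
Equal: no.

ps|q|r; p|q|r|s; no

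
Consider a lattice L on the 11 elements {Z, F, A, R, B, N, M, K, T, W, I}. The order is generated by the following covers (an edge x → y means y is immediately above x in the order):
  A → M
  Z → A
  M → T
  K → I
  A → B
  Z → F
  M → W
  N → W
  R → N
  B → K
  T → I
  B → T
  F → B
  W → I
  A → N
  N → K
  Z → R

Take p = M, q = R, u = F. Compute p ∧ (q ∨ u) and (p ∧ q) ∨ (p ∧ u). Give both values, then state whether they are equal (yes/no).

q ∨ u = K, so p ∧ (q ∨ u) = M ∧ K = A.
p ∧ q = Z and p ∧ u = Z, so (p ∧ q) ∨ (p ∧ u) = Z ∨ Z = Z.
Equal: no.

A; Z; no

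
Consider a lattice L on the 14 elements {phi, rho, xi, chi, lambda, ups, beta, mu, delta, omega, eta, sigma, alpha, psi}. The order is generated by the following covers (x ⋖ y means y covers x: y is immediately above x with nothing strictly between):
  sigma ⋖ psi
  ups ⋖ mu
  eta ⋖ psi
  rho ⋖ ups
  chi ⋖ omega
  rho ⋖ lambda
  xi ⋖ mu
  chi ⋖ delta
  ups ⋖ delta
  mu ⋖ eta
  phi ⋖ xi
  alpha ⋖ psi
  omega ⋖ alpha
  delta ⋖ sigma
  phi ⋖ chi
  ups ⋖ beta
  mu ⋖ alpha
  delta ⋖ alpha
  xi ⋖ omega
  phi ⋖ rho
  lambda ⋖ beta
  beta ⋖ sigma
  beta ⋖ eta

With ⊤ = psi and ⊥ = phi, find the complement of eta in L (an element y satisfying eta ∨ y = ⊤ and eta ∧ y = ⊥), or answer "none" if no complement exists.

chi

Need y with eta ∨ y = psi and eta ∧ y = phi.
Checking each element gives: chi.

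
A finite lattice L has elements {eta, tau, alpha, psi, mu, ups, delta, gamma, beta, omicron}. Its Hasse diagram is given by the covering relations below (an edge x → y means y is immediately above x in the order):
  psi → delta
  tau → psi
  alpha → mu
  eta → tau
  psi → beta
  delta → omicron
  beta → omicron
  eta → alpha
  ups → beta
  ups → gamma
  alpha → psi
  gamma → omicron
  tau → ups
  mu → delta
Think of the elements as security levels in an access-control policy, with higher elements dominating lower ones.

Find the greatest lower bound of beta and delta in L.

psi

Common lower bounds of {beta, delta}: alpha, eta, psi, tau.
The greatest among these is psi.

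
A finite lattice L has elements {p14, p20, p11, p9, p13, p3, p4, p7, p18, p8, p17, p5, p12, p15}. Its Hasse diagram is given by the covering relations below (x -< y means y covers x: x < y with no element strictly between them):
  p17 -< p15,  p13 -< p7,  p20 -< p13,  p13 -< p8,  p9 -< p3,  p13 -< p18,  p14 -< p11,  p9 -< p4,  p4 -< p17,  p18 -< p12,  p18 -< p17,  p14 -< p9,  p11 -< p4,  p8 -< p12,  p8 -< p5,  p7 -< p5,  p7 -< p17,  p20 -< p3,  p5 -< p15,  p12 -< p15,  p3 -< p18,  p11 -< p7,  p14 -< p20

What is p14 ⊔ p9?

p9

Common upper bounds of {p14, p9}: p12, p15, p17, p18, p3, p4, p9.
The least among these is p9.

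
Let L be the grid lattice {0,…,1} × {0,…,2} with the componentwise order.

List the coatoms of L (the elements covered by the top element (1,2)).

(0,2), (1,1)

The coatoms are exactly the elements covered by (1,2): (0,2), (1,1).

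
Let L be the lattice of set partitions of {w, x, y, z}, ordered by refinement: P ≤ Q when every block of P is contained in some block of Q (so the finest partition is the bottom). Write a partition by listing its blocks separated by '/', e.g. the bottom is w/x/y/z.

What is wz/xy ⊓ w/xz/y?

The meet (common refinement) of wz/xy and w/xz/y intersects blocks pairwise, giving w/x/y/z.

w/x/y/z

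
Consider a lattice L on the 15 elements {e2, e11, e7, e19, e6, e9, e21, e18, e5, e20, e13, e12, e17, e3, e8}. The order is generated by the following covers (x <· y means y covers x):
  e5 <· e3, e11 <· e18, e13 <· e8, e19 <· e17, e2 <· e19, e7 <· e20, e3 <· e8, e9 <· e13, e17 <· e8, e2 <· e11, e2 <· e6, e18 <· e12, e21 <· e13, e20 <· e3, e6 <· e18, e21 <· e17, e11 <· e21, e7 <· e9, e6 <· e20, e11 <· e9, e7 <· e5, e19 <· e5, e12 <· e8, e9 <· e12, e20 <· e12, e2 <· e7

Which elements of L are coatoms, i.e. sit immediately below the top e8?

The coatoms are exactly the elements covered by e8: e12, e13, e17, e3.

e12, e13, e17, e3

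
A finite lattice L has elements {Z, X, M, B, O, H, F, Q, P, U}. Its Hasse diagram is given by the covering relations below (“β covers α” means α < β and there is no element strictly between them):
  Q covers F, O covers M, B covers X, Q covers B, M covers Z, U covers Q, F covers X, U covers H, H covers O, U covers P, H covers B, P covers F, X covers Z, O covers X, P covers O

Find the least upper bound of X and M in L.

O

Common upper bounds of {X, M}: H, O, P, U.
The least among these is O.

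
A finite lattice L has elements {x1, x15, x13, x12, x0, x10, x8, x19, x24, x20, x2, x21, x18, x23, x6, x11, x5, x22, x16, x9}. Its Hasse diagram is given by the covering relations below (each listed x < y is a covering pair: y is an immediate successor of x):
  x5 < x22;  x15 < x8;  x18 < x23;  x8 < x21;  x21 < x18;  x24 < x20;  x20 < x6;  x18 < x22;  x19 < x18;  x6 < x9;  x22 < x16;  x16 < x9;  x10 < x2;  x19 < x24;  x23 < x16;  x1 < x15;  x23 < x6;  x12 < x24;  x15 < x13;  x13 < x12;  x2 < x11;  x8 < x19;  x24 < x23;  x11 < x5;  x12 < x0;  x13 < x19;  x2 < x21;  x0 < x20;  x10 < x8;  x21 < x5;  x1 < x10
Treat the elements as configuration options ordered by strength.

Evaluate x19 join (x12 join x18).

x23

x12 ∨ x18 = x23
x19 ∨ x23 = x23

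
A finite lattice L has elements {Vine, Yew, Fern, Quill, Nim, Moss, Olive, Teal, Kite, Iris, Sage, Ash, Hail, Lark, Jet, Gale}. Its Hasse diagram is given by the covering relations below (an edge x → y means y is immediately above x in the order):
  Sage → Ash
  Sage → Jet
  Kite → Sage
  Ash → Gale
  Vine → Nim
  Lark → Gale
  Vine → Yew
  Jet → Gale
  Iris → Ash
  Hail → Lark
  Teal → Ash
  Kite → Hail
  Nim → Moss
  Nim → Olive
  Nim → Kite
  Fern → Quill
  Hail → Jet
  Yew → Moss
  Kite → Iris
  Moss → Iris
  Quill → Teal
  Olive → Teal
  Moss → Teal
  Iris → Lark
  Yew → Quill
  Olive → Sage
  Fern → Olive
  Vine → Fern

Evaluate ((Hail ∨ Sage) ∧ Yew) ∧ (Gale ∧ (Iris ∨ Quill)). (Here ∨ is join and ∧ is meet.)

Hail ∨ Sage = Jet
Jet ∧ Yew = Vine
Iris ∨ Quill = Ash
Gale ∧ Ash = Ash
Vine ∧ Ash = Vine

Vine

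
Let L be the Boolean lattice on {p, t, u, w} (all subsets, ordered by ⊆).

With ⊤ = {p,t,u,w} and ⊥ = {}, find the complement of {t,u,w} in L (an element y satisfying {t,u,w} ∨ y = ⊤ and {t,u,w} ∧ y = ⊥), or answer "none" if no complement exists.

{p}

Need y with {t,u,w} ∨ y = {p,t,u,w} and {t,u,w} ∧ y = {}.
Checking each element gives: {p}.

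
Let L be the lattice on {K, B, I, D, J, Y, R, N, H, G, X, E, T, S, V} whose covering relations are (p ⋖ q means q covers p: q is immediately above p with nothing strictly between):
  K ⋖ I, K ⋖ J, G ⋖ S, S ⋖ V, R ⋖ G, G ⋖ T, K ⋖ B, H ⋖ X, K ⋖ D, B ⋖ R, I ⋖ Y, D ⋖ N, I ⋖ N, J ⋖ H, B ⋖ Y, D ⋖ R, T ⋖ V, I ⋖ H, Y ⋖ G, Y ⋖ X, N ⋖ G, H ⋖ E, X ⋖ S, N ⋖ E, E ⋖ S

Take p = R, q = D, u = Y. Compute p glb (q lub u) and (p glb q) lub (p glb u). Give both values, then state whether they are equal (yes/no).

R; R; yes

q lub u = G, so p glb (q lub u) = R glb G = R.
p glb q = D and p glb u = B, so (p glb q) lub (p glb u) = D lub B = R.
Equal: yes.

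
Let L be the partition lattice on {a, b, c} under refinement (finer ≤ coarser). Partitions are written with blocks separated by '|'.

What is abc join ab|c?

The join of abc and ab|c merges any blocks that overlap across the partitions, giving abc.

abc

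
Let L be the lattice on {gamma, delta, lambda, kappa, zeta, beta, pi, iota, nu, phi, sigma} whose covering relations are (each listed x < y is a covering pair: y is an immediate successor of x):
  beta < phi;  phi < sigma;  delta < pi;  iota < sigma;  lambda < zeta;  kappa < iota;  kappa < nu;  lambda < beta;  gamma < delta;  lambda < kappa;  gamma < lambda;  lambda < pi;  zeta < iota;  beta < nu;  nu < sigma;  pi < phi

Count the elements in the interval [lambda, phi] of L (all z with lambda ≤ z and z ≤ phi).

The interval [lambda, phi] = {beta, lambda, phi, pi}, which has 4 elements.

4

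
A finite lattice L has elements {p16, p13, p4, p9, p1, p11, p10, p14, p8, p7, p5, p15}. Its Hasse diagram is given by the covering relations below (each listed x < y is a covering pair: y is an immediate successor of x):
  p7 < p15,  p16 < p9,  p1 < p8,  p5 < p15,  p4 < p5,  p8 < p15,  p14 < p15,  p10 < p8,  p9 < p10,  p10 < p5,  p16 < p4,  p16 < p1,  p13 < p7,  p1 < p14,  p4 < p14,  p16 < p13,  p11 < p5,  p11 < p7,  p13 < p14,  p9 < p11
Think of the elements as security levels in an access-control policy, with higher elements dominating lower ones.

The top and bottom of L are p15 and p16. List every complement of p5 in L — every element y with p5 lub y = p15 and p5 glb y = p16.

p1, p13

Need y with p5 ∨ y = p15 and p5 ∧ y = p16.
Checking each element gives: p1, p13.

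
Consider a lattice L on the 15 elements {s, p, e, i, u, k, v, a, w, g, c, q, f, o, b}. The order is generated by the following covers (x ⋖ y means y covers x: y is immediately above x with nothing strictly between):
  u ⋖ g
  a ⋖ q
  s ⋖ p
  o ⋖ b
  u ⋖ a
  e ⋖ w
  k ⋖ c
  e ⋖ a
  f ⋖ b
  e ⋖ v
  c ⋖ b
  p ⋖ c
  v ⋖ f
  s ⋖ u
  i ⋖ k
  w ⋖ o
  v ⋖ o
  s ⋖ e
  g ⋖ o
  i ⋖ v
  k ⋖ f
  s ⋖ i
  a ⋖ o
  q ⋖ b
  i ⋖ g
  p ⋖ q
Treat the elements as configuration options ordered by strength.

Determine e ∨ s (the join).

e

Common upper bounds of {e, s}: a, b, e, f, o, q, v, w.
The least among these is e.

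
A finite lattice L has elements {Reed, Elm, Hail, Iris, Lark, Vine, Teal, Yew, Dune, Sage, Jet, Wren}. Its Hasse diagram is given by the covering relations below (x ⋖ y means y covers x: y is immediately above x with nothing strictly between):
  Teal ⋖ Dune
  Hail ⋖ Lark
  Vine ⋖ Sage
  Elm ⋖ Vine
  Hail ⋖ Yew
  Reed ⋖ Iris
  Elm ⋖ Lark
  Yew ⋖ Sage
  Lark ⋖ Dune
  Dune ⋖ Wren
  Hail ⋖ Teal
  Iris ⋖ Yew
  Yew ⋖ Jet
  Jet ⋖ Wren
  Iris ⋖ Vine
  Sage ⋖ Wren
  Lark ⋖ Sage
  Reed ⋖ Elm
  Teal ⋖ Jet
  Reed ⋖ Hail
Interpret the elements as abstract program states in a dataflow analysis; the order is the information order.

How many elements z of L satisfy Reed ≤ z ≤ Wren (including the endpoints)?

The interval [Reed, Wren] = {Dune, Elm, Hail, Iris, Jet, Lark, Reed, Sage, Teal, Vine, Wren, Yew}, which has 12 elements.

12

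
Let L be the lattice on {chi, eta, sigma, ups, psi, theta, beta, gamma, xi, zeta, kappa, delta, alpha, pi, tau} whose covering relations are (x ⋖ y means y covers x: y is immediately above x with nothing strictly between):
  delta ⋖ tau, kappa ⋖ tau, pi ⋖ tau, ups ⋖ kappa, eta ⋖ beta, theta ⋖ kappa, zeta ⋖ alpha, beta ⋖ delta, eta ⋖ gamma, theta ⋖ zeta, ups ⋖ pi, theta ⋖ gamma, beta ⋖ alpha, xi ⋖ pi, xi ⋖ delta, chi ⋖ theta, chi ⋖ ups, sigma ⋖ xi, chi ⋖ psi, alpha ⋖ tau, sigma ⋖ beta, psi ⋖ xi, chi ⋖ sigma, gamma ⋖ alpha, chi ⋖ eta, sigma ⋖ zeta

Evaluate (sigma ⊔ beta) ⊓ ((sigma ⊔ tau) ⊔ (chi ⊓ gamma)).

beta

sigma ∨ beta = beta
sigma ∨ tau = tau
chi ∧ gamma = chi
tau ∨ chi = tau
beta ∧ tau = beta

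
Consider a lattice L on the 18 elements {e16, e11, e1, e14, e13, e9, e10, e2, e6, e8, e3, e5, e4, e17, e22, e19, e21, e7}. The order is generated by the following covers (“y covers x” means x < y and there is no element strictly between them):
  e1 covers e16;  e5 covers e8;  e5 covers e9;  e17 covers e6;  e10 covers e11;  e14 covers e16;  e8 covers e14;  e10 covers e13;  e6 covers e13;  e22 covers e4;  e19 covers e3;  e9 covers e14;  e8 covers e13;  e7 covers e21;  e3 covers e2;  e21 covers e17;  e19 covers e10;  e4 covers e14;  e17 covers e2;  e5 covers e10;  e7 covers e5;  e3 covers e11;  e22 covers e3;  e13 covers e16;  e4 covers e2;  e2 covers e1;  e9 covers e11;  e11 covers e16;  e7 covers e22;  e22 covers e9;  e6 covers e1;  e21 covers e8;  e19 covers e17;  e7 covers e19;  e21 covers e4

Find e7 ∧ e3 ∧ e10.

e11

Common lower bounds of {e7, e3, e10}: e11, e16.
The greatest among these is e11.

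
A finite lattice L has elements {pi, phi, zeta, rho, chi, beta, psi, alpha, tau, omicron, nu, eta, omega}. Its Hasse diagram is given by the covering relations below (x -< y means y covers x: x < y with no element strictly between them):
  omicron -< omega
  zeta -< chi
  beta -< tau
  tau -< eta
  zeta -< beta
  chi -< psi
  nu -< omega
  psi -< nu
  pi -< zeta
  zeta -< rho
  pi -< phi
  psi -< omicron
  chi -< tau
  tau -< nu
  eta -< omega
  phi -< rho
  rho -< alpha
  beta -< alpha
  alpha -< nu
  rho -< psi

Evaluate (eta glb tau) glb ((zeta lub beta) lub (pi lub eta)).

eta ∧ tau = tau
zeta ∨ beta = beta
pi ∨ eta = eta
beta ∨ eta = eta
tau ∧ eta = tau

tau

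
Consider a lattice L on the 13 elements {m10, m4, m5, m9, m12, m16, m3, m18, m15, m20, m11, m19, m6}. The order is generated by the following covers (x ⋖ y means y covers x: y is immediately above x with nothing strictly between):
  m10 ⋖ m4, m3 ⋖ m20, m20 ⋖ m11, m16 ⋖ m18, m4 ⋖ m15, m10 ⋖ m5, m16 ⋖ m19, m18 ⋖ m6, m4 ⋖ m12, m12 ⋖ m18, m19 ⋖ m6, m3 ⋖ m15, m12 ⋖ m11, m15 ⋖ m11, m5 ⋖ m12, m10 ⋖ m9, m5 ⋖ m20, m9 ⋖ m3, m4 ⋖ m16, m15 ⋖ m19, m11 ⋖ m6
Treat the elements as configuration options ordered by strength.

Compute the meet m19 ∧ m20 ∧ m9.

m9

Common lower bounds of {m19, m20, m9}: m10, m9.
The greatest among these is m9.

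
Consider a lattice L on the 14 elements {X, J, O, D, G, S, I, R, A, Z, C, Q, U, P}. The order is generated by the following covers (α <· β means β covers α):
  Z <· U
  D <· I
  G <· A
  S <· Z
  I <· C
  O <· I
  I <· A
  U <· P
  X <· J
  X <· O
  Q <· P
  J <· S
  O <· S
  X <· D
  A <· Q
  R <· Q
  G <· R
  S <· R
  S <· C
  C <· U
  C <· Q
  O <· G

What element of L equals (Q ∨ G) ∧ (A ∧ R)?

Q ∨ G = Q
A ∧ R = G
Q ∧ G = G

G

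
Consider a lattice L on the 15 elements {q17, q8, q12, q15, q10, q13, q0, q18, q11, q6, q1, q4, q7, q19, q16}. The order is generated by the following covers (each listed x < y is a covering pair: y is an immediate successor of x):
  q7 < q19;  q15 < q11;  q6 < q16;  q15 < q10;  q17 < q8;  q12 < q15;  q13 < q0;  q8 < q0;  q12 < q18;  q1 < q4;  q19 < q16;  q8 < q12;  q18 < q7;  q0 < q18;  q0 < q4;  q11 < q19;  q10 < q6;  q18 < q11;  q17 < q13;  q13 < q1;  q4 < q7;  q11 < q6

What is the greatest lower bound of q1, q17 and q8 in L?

Common lower bounds of {q1, q17, q8}: q17.
The greatest among these is q17.

q17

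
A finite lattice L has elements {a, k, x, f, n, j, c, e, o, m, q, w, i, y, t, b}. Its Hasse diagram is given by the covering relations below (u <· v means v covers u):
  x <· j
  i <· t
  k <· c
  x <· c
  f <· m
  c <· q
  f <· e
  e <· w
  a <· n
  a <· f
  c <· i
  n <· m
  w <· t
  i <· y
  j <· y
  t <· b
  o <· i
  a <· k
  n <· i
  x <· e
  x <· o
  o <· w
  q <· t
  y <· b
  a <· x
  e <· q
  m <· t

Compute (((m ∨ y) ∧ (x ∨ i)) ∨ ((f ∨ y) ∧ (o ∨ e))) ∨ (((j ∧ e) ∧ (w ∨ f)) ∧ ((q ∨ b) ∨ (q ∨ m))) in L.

t

m ∨ y = b
x ∨ i = i
b ∧ i = i
f ∨ y = b
o ∨ e = w
b ∧ w = w
i ∨ w = t
j ∧ e = x
w ∨ f = w
x ∧ w = x
q ∨ b = b
q ∨ m = t
b ∨ t = b
x ∧ b = x
t ∨ x = t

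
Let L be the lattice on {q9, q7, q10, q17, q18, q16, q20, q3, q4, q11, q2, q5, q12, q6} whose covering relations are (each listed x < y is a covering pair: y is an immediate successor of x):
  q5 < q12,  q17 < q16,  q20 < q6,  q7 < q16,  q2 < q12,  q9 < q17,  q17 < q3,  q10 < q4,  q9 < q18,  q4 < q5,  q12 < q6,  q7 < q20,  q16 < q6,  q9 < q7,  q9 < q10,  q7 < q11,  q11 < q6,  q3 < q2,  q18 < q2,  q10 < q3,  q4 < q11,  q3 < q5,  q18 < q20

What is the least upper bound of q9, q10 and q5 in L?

Common upper bounds of {q9, q10, q5}: q12, q5, q6.
The least among these is q5.

q5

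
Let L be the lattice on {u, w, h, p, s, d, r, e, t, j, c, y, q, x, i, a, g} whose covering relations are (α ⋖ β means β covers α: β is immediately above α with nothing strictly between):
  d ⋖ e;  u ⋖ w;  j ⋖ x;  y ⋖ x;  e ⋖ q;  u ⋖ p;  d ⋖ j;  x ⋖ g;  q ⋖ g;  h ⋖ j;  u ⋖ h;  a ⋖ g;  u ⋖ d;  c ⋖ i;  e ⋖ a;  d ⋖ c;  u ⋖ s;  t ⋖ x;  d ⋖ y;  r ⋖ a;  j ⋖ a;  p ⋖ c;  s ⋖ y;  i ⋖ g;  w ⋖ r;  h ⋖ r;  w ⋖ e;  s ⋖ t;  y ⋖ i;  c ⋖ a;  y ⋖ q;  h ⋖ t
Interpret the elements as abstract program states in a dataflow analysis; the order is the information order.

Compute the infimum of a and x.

j

Common lower bounds of {a, x}: d, h, j, u.
The greatest among these is j.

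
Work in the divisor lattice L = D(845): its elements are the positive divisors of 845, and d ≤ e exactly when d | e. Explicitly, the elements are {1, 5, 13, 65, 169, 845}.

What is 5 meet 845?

5

Common lower bounds of {5, 845}: 1, 5.
The greatest among these is 5.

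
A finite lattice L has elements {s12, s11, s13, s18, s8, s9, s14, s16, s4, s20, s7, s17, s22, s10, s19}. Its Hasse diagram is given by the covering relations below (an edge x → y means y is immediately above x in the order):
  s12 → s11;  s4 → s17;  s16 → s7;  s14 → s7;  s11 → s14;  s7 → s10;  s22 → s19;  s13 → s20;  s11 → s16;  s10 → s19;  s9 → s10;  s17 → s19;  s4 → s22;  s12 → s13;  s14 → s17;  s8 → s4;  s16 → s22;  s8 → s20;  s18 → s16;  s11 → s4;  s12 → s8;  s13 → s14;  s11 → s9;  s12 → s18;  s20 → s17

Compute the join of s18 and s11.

s16

Common upper bounds of {s18, s11}: s10, s16, s19, s22, s7.
The least among these is s16.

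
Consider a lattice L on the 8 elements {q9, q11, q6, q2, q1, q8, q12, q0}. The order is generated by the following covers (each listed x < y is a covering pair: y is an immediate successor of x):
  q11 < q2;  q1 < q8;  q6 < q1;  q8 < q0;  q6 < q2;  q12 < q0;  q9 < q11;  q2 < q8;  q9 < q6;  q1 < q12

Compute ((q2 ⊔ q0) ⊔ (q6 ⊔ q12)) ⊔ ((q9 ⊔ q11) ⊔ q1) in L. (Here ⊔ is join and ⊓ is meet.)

q0

q2 ∨ q0 = q0
q6 ∨ q12 = q12
q0 ∨ q12 = q0
q9 ∨ q11 = q11
q11 ∨ q1 = q8
q0 ∨ q8 = q0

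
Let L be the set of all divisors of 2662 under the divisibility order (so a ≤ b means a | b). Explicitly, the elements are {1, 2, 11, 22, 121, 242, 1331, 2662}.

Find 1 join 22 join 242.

Common upper bounds of {1, 22, 242}: 242, 2662.
The least among these is 242.

242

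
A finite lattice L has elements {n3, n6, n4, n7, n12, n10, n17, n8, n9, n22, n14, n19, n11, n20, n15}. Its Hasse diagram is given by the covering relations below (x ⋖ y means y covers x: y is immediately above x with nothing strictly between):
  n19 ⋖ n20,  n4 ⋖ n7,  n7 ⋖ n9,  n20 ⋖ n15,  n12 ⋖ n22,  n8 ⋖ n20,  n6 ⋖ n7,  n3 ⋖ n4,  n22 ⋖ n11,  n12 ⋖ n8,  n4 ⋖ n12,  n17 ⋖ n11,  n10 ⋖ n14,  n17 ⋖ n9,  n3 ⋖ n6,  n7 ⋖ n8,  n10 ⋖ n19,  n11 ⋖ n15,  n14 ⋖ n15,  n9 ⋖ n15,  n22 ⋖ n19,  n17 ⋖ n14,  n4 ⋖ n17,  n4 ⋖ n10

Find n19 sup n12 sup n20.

Common upper bounds of {n19, n12, n20}: n15, n20.
The least among these is n20.

n20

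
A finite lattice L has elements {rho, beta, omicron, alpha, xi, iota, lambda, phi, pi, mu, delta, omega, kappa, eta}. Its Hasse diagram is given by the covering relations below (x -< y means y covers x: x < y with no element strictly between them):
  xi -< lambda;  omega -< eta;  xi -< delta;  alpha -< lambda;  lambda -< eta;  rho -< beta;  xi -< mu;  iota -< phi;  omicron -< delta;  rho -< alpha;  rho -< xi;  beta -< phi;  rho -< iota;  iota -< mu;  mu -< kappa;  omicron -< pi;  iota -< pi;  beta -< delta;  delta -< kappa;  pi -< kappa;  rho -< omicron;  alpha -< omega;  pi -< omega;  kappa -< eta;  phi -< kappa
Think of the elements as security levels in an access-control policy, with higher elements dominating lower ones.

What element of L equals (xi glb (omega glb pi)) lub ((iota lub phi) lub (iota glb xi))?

phi

omega ∧ pi = pi
xi ∧ pi = rho
iota ∨ phi = phi
iota ∧ xi = rho
phi ∨ rho = phi
rho ∨ phi = phi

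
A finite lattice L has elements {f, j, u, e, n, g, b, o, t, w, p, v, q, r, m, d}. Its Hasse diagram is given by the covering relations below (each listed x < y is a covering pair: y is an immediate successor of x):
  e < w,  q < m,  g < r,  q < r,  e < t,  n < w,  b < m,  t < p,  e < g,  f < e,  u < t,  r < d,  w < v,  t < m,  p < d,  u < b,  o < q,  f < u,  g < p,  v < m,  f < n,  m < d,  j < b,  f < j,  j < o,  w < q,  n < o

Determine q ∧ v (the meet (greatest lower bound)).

Common lower bounds of {q, v}: e, f, n, w.
The greatest among these is w.

w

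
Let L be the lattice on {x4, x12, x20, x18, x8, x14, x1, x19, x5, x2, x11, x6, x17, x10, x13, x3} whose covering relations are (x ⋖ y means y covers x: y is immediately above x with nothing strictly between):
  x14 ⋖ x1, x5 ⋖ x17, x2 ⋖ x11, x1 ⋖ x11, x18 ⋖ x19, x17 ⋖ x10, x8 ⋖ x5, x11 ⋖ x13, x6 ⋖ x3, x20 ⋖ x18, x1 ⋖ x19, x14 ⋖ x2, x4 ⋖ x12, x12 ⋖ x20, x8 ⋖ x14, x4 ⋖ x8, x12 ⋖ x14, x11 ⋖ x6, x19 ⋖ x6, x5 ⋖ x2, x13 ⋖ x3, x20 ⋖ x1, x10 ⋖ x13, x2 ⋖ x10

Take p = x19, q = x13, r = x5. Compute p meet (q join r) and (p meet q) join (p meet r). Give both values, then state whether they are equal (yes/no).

q join r = x13, so p meet (q join r) = x19 meet x13 = x1.
p meet q = x1 and p meet r = x8, so (p meet q) join (p meet r) = x1 join x8 = x1.
Equal: yes.

x1; x1; yes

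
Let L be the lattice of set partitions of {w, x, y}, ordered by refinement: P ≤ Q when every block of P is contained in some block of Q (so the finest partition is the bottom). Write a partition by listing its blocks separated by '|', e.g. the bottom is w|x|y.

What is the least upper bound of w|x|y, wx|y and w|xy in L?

Common upper bounds of {w|x|y, wx|y, w|xy}: wxy.
The least among these is wxy.

wxy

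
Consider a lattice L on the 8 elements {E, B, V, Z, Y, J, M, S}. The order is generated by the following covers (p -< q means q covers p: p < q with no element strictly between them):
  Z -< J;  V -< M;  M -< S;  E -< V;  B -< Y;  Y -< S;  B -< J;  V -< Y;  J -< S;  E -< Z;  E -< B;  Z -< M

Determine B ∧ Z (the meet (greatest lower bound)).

Common lower bounds of {B, Z}: E.
The greatest among these is E.

E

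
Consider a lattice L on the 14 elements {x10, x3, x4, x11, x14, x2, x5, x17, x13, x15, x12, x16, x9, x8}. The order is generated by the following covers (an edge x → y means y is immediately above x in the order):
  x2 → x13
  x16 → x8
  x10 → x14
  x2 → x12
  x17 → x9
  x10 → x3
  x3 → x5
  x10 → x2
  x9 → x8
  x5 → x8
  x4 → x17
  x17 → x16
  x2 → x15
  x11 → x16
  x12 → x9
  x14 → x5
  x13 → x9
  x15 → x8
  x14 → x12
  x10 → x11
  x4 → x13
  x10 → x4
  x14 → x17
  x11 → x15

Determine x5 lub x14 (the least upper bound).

Common upper bounds of {x5, x14}: x5, x8.
The least among these is x5.

x5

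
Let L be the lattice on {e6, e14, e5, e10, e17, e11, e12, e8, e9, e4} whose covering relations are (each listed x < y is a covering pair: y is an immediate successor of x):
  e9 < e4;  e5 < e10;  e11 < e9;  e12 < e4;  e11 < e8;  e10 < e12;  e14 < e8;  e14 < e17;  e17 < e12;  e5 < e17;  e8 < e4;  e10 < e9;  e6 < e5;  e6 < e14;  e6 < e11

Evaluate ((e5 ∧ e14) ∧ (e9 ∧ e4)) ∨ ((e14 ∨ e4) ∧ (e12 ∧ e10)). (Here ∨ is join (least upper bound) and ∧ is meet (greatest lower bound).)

e5 ∧ e14 = e6
e9 ∧ e4 = e9
e6 ∧ e9 = e6
e14 ∨ e4 = e4
e12 ∧ e10 = e10
e4 ∧ e10 = e10
e6 ∨ e10 = e10

e10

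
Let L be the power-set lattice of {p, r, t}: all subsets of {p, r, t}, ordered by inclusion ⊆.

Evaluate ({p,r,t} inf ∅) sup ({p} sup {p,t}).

{p,r,t} ∧ ∅ = ∅
{p} ∨ {p,t} = {p,t}
∅ ∨ {p,t} = {p,t}

{p,t}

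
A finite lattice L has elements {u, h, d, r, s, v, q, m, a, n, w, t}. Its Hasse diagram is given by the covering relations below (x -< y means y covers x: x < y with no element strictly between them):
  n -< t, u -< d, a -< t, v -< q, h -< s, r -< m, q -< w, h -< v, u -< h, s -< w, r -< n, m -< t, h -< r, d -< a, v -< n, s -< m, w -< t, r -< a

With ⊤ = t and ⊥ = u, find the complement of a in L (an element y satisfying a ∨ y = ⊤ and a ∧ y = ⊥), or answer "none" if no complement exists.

none

For every candidate y, either a ∨ y ≠ t or a ∧ y ≠ u; no complement exists.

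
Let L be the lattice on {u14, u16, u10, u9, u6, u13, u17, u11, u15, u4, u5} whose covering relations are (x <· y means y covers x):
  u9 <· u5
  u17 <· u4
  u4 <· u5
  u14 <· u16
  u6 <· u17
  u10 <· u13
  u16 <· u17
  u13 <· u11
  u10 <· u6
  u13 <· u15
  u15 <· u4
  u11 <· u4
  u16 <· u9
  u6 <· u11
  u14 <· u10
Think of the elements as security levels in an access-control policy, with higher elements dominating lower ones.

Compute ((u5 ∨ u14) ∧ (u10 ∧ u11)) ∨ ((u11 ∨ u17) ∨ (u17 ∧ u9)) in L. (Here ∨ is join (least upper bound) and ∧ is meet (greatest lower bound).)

u5 ∨ u14 = u5
u10 ∧ u11 = u10
u5 ∧ u10 = u10
u11 ∨ u17 = u4
u17 ∧ u9 = u16
u4 ∨ u16 = u4
u10 ∨ u4 = u4

u4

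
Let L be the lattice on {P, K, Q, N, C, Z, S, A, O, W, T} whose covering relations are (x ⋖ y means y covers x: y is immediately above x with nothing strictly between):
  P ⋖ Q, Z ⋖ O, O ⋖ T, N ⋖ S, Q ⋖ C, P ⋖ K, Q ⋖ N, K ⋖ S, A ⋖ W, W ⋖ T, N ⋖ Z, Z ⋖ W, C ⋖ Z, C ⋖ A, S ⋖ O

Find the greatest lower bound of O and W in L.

Z

Common lower bounds of {O, W}: C, N, P, Q, Z.
The greatest among these is Z.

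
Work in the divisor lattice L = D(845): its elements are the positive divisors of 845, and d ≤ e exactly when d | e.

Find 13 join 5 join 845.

In the divisibility order, the join is the least common multiple: lcm(13, 5, 845) = 845.

845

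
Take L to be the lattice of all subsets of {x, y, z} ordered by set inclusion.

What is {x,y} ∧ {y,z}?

Under ⊆, meet is intersection: {x,y} ∩ {y,z} = {y}.

{y}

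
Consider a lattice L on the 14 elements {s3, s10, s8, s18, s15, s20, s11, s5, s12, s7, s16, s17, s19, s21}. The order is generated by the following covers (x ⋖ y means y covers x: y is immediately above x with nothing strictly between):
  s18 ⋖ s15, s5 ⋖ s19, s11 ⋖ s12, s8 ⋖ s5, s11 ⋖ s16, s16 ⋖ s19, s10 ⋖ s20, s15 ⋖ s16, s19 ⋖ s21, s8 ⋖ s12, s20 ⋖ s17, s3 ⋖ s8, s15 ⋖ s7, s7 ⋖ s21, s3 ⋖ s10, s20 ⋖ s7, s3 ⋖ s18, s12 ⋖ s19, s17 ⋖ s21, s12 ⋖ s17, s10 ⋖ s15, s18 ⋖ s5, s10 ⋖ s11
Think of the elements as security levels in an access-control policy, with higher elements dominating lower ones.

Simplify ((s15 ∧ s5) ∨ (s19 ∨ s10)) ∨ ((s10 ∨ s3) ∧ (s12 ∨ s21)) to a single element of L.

s19

s15 ∧ s5 = s18
s19 ∨ s10 = s19
s18 ∨ s19 = s19
s10 ∨ s3 = s10
s12 ∨ s21 = s21
s10 ∧ s21 = s10
s19 ∨ s10 = s19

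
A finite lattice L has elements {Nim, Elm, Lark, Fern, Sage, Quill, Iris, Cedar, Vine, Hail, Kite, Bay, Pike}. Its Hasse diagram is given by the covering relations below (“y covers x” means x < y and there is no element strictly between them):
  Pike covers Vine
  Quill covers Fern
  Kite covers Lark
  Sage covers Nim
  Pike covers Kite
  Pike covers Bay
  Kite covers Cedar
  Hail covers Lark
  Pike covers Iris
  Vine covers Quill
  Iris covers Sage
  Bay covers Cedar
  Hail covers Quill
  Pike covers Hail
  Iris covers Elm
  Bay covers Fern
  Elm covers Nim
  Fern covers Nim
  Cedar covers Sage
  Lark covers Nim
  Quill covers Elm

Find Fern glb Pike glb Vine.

Fern

Common lower bounds of {Fern, Pike, Vine}: Fern, Nim.
The greatest among these is Fern.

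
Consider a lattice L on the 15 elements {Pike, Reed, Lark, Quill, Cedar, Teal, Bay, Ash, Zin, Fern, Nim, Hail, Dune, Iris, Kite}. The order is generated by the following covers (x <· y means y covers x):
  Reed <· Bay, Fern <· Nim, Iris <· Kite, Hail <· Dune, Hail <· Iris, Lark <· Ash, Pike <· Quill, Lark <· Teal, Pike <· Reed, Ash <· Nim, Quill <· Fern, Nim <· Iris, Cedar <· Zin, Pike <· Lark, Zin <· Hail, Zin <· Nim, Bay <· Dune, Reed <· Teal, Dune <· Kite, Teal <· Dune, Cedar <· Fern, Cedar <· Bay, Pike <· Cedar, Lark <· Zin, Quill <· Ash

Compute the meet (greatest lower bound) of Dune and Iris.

Common lower bounds of {Dune, Iris}: Cedar, Hail, Lark, Pike, Zin.
The greatest among these is Hail.

Hail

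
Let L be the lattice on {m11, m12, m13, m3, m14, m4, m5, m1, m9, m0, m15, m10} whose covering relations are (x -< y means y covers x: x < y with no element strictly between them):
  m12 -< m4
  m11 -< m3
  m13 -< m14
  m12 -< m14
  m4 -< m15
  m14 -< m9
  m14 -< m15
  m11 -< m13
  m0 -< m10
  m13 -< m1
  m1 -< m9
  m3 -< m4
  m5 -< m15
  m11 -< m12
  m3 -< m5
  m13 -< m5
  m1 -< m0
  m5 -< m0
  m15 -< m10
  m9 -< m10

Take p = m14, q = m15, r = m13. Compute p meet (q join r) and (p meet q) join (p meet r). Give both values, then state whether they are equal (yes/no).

m14; m14; yes

q join r = m15, so p meet (q join r) = m14 meet m15 = m14.
p meet q = m14 and p meet r = m13, so (p meet q) join (p meet r) = m14 join m13 = m14.
Equal: yes.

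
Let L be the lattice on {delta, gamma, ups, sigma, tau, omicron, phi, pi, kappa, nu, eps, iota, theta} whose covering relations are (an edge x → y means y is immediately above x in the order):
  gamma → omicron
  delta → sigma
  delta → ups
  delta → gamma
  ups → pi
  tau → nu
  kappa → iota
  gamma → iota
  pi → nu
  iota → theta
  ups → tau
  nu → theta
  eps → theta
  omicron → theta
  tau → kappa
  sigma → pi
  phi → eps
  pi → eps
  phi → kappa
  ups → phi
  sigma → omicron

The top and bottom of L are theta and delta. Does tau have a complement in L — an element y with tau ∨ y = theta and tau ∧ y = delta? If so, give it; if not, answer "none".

Need y with tau ∨ y = theta and tau ∧ y = delta.
Checking each element gives: omicron.

omicron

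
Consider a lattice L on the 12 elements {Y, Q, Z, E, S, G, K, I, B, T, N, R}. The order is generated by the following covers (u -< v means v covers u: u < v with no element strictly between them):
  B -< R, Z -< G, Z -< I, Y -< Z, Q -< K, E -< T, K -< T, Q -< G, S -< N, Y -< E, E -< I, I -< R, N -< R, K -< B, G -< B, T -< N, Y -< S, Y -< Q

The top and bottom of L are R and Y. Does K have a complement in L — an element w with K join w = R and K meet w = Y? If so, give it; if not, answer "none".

Need w with K ∨ w = R and K ∧ w = Y.
Checking each element gives: I.

I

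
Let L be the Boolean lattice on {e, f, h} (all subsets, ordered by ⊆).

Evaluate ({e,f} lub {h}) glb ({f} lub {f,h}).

{e,f} ∨ {h} = {e,f,h}
{f} ∨ {f,h} = {f,h}
{e,f,h} ∧ {f,h} = {f,h}

{f,h}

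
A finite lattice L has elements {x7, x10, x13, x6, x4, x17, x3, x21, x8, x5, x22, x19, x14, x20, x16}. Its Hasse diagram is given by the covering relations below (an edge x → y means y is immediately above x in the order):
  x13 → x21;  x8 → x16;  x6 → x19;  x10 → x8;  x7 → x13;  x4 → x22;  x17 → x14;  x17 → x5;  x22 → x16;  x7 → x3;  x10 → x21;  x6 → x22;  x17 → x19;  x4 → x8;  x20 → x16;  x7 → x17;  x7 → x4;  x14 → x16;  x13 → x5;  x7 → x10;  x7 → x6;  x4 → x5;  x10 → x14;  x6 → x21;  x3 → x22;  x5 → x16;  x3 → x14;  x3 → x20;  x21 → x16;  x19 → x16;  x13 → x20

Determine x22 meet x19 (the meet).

Common lower bounds of {x22, x19}: x6, x7.
The greatest among these is x6.

x6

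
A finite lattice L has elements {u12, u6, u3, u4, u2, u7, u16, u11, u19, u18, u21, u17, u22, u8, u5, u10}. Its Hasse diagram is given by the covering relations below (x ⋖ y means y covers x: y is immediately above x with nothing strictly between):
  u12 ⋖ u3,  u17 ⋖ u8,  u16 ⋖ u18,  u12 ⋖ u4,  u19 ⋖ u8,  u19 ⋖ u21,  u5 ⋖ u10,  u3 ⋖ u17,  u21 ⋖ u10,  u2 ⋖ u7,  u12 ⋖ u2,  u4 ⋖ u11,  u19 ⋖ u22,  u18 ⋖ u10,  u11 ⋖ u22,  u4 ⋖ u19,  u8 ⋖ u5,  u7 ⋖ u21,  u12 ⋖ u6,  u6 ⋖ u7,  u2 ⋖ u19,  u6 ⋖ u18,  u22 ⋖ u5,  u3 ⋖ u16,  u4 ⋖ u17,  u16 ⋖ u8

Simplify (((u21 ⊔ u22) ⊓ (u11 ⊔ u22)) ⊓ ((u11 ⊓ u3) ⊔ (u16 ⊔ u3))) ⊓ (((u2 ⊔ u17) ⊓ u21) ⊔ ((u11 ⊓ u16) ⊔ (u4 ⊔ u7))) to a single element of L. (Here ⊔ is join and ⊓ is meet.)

u21 ∨ u22 = u10
u11 ∨ u22 = u22
u10 ∧ u22 = u22
u11 ∧ u3 = u12
u16 ∨ u3 = u16
u12 ∨ u16 = u16
u22 ∧ u16 = u12
u2 ∨ u17 = u8
u8 ∧ u21 = u19
u11 ∧ u16 = u12
u4 ∨ u7 = u21
u12 ∨ u21 = u21
u19 ∨ u21 = u21
u12 ∧ u21 = u12

u12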